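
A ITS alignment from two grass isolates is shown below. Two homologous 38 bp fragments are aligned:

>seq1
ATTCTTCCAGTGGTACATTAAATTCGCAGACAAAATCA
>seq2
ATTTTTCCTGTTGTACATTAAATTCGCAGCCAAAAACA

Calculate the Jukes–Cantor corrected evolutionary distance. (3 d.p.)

The sequences differ at 5 of 38 sites (4, 9, 12, 30, 36), so p = 5/38 ≈ 0.131579.
d = −(3/4) ln(1 − 4p/3) = −0.75 ln(1 − 0.175439) = −0.75 ln(0.824561)
  = −0.75 × (-0.192904) = 0.144678 substitutions/site.

0.145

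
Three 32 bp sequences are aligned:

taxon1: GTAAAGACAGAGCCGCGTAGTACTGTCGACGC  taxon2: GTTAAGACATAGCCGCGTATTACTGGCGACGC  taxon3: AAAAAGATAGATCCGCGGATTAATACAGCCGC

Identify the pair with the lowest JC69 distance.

taxon1 and taxon2

taxon1–taxon2: 4/32 differ, p = 0.125, d = 0.137.
taxon1–taxon3: 11/32 differ, p = 0.344, d = 0.460.
taxon2–taxon3: 12/32 differ, p = 0.375, d = 0.520.
The smallest distance is between taxon1 and taxon2.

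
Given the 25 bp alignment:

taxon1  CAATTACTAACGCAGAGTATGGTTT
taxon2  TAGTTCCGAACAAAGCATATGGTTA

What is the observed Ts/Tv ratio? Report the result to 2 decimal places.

0.80

Transitions are A↔G and C↔T; transversions are all other mismatches.
Transitions: 4. Transversions: 5.
R = 4/5 = 0.80.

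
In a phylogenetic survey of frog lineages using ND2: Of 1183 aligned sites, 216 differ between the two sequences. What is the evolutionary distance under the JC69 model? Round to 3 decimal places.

p = 216/1183 ≈ 0.182587.
d = −(3/4) ln(1 − 4p/3) = −0.75 ln(1 − 0.243449) = −0.75 ln(0.756551)
  = −0.75 × (-0.278985) = 0.209239 substitutions/site.

0.209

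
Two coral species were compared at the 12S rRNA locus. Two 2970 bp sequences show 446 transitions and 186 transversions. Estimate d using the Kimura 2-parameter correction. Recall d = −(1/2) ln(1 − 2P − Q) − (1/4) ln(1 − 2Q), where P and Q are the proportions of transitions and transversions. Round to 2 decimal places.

P = 446/2970 ≈ 0.150168 and Q = 186/2970 ≈ 0.062626.
Under the Kimura two-parameter model, d = −½ ln(1 − 2P − Q) − ¼ ln(1 − 2Q).
1 − 2P − Q = 0.637038, giving −½ ln(0.637038) = 0.225463.
1 − 2Q = 0.874748, giving −¼ ln(0.874748) = 0.033455.
d = 0.225463 + 0.033455 = 0.258918.

0.26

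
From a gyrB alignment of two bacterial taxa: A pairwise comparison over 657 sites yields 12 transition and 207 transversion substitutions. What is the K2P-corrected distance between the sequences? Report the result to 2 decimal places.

0.47

P = 12/657 ≈ 0.018265 and Q = 207/657 ≈ 0.315068.
Under the Kimura two-parameter model, d = −½ ln(1 − 2P − Q) − ¼ ln(1 − 2Q).
1 − 2P − Q = 0.648402, giving −½ ln(0.648402) = 0.216622.
1 − 2Q = 0.369864, giving −¼ ln(0.369864) = 0.248655.
d = 0.216622 + 0.248655 = 0.465277.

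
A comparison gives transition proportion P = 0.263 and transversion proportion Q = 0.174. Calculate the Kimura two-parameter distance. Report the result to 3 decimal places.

Under the Kimura two-parameter model, d = −½ ln(1 − 2P − Q) − ¼ ln(1 − 2Q).
1 − 2P − Q = 0.3, giving −½ ln(0.3) = 0.601986.
1 − 2Q = 0.652, giving −¼ ln(0.652) = 0.106928.
d = 0.601986 + 0.106928 = 0.708914.

0.709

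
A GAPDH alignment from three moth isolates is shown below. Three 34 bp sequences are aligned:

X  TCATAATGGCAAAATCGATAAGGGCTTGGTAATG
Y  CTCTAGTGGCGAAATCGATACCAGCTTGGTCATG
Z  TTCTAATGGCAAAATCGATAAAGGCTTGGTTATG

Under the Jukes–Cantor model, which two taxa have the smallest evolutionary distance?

X and Z

X–Y: 9/34 differ, p = 0.265, d = 0.326.
X–Z: 4/34 differ, p = 0.118, d = 0.128.
Y–Z: 7/34 differ, p = 0.206, d = 0.241.
The smallest distance is between X and Z.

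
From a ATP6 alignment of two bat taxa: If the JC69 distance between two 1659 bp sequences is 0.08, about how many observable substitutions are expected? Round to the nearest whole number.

126

Invert JC69: p = (3/4)(1 − e^(−4d/3)) = 0.75 × (1 − e^(-0.106667)) = 0.75 × (1 − 0.898825) = 0.075881.
Expected differing sites = pL ≈ 0.075881 × 1659 = 125.886579 ≈ 126.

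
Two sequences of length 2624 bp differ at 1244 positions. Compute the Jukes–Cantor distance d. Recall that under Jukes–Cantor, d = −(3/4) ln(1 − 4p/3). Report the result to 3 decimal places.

0.750

p = 1244/2624 ≈ 0.474085.
d = −(3/4) ln(1 − 4p/3) = −0.75 ln(1 − 0.632113) = −0.75 ln(0.367887)
  = −0.75 × (-0.999979) = 0.749984 substitutions/site.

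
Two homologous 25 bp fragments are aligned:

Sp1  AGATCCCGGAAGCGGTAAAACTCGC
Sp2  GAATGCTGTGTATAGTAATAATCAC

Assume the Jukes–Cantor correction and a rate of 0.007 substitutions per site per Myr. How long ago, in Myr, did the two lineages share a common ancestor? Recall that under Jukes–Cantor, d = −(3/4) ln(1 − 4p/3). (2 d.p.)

The sequences differ at 13 of 25 sites, so p = 13/25 = 0.52.
d = −(3/4) ln(1 − 4p/3) = −0.75 ln(1 − 0.693333) = −0.75 ln(0.306667)
  = −0.75 × (-1.181993) = 0.886495 substitutions/site.
Under a molecular clock d = 2μt, so t = d/(2μ) = 0.886495 / (2 × 0.007) = 63.32 Myr.

63.32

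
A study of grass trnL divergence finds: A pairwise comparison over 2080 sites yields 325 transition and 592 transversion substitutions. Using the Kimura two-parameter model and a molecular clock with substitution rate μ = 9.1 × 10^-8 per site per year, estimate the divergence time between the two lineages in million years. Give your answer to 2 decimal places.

P = 325/2080 = 0.15625 and Q = 592/2080 ≈ 0.284615.
Under the Kimura two-parameter model, d = −½ ln(1 − 2P − Q) − ¼ ln(1 − 2Q).
1 − 2P − Q = 0.402885, giving −½ ln(0.402885) = 0.454552.
1 − 2Q = 0.43077, giving −¼ ln(0.43077) = 0.210545.
d = 0.454552 + 0.210545 = 0.665097.
Under a molecular clock d = 2μt, so t = d/(2μ) = 0.665097 / (2 × 9.1 × 10^-8) = 3.65 million years.

3.65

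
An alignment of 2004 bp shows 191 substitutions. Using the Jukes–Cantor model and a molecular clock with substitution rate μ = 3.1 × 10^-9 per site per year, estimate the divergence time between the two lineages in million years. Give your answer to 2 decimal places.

16.44

p = 191/2004 ≈ 0.095309.
d = −(3/4) ln(1 − 4p/3) = −0.75 ln(1 − 0.127079) = −0.75 ln(0.872921)
  = −0.75 × (-0.135910) = 0.101933 substitutions/site.
Under a molecular clock d = 2μt, so t = d/(2μ) = 0.101933 / (2 × 3.1 × 10^-9) = 16.44 million years.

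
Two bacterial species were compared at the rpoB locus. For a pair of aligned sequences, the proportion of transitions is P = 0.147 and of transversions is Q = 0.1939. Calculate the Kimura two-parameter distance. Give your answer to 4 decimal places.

Under the Kimura two-parameter model, d = −½ ln(1 − 2P − Q) − ¼ ln(1 − 2Q).
1 − 2P − Q = 0.5121, giving −½ ln(0.5121) = 0.334618.
1 − 2Q = 0.6122, giving −¼ ln(0.6122) = 0.122674.
d = 0.334618 + 0.122674 = 0.457292.

0.4573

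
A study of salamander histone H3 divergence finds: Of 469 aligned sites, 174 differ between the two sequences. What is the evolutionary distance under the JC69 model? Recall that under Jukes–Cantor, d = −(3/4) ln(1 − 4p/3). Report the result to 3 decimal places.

p = 174/469 ≈ 0.371002.
d = −(3/4) ln(1 − 4p/3) = −0.75 ln(1 − 0.494669) = −0.75 ln(0.505331)
  = −0.75 × (-0.682542) = 0.511907 substitutions/site.

0.512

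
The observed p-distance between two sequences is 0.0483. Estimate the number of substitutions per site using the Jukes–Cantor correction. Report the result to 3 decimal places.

d = −(3/4) ln(1 − 4p/3) = −0.75 ln(1 − 0.0644) = −0.75 ln(0.9356)
  = −0.75 × (-0.066567) = 0.049925 substitutions/site.

0.050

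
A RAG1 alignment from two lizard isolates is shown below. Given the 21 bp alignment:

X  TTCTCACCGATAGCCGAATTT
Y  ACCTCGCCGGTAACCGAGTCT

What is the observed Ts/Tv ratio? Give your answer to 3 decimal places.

Transitions are A↔G and C↔T; transversions are all other mismatches.
Transitions: 6. Transversions: 1.
R = 6/1 = 6.000.

6.000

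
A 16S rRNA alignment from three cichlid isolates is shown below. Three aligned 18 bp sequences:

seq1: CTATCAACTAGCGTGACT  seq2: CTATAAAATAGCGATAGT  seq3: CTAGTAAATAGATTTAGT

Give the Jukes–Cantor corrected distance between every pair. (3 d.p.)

seq1–seq2: 5/18 sites differ → p ≈ 0.277778, d = −0.75 ln(1 − 0.370371) = 0.346968 ≈ 0.347.
seq1–seq3: 7/18 sites differ → p ≈ 0.388889, d = −0.75 ln(1 − 0.518519) = 0.548166 ≈ 0.548.
seq2–seq3: 5/18 sites differ → p ≈ 0.277778, d = −0.75 ln(1 − 0.370371) = 0.346968 ≈ 0.347.

d(seq1,seq2) = 0.347, d(seq1,seq3) = 0.548, d(seq2,seq3) = 0.347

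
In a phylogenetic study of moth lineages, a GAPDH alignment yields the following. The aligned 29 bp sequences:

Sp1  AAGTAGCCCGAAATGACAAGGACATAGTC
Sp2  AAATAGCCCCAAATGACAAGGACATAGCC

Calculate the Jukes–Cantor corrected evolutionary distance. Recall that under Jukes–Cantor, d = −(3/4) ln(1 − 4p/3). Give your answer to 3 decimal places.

0.111

The sequences differ at 3 of 29 sites (3, 10, 28), so p = 3/29 ≈ 0.103448.
d = −(3/4) ln(1 − 4p/3) = −0.75 ln(1 − 0.137931) = −0.75 ln(0.862069)
  = −0.75 × (-0.148420) = 0.111315 substitutions/site.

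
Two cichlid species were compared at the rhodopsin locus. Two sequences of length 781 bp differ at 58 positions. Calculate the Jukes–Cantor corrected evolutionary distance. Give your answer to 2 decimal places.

p = 58/781 ≈ 0.074264.
d = −(3/4) ln(1 − 4p/3) = −0.75 ln(1 − 0.099019) = −0.75 ln(0.900981)
  = −0.75 × (-0.104271) = 0.078203 substitutions/site.

0.08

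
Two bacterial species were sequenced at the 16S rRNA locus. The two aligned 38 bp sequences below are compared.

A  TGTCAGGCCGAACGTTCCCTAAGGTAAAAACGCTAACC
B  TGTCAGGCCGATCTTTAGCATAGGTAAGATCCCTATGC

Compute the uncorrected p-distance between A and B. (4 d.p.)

0.2895

The sequences differ at 11 of 38 positions.
p = 11/38 = 0.289473… ≈ 0.2895 (to 4 d.p.).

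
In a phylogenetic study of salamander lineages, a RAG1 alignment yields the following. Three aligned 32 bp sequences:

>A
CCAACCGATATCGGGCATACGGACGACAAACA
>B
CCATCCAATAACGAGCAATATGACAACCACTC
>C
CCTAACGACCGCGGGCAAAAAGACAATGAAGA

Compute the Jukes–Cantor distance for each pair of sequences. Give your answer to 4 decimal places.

d(A,B) = 0.5851, d(A,C) = 0.5199, d(B,C) = 0.7356

A–B: 13/32 sites differ → p = 0.40625, d = −0.75 ln(1 − 0.541667) = 0.585119 ≈ 0.5851.
A–C: 12/32 sites differ → p = 0.375, d = −0.75 ln(1 − 0.5) = 0.519860 ≈ 0.5199.
B–C: 15/32 sites differ → p = 0.46875, d = −0.75 ln(1 − 0.625) = 0.735622 ≈ 0.7356.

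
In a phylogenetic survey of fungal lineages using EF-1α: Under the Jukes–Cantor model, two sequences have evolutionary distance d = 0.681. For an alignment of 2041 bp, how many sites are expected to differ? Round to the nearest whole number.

913

Invert JC69: p = (3/4)(1 − e^(−4d/3)) = 0.75 × (1 − e^(-0.908)) = 0.75 × (1 − 0.403330) = 0.447503.
Expected differing sites = pL ≈ 0.447503 × 2041 = 913.353623 ≈ 913.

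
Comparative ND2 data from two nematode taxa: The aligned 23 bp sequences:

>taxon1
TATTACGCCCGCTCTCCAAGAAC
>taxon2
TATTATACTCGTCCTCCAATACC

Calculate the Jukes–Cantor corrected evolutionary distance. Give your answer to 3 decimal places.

The sequences differ at 7 of 23 sites (6, 7, 9, 12, 13, 20, 22), so p = 7/23 ≈ 0.304348.
d = −(3/4) ln(1 − 4p/3) = −0.75 ln(1 − 0.405797) = −0.75 ln(0.594203)
  = −0.75 × (-0.520534) = 0.390401 substitutions/site.

0.390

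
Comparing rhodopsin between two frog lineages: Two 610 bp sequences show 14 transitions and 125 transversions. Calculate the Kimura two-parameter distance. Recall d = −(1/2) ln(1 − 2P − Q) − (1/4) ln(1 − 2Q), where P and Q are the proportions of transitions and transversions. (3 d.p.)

P = 14/610 ≈ 0.022951 and Q = 125/610 ≈ 0.204918.
Under the Kimura two-parameter model, d = −½ ln(1 − 2P − Q) − ¼ ln(1 − 2Q).
1 − 2P − Q = 0.74918, giving −½ ln(0.74918) = 0.144388.
1 − 2Q = 0.590164, giving −¼ ln(0.590164) = 0.131839.
d = 0.144388 + 0.131839 = 0.276227.

0.276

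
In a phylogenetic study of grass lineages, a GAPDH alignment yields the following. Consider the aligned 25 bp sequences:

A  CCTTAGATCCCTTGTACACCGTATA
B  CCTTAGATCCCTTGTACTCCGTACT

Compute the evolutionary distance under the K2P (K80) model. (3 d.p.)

Of 25 sites, 1 differences are transitions and 2 are transversions, so P = 1/25 = 0.04 and Q = 2/25 = 0.08.
Under the Kimura two-parameter model, d = −½ ln(1 − 2P − Q) − ¼ ln(1 − 2Q).
1 − 2P − Q = 0.84, giving −½ ln(0.84) = 0.087177.
1 − 2Q = 0.84, giving −¼ ln(0.84) = 0.043588.
d = 0.087177 + 0.043588 = 0.130765.

0.131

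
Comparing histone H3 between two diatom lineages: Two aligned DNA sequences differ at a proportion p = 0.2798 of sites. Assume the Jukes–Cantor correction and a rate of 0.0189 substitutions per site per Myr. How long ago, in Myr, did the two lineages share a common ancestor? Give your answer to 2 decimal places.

d = −(3/4) ln(1 − 4p/3) = −0.75 ln(1 − 0.373067) = −0.75 ln(0.626933)
  = −0.75 × (-0.466916) = 0.350187 substitutions/site.
Under a molecular clock d = 2μt, so t = d/(2μ) = 0.350187 / (2 × 0.0189) = 9.26 Myr.

9.26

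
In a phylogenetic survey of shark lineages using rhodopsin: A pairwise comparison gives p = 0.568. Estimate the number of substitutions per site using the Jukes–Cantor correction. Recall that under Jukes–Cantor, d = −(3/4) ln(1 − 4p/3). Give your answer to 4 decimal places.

d = −(3/4) ln(1 − 4p/3) = −0.75 ln(1 − 0.757333) = −0.75 ln(0.242667)
  = −0.75 × (-1.416065) = 1.062049 substitutions/site.

1.0620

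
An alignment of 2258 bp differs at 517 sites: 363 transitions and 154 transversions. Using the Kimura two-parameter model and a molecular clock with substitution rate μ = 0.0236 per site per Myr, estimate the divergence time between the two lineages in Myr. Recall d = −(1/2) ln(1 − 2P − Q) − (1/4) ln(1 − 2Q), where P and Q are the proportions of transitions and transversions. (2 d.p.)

P = 363/2258 ≈ 0.160762 and Q = 154/2258 ≈ 0.068202.
Under the Kimura two-parameter model, d = −½ ln(1 − 2P − Q) − ¼ ln(1 − 2Q).
1 − 2P − Q = 0.610274, giving −½ ln(0.610274) = 0.246924.
1 − 2Q = 0.863596, giving −¼ ln(0.863596) = 0.036663.
d = 0.246924 + 0.036663 = 0.283587.
Under a molecular clock d = 2μt, so t = d/(2μ) = 0.283587 / (2 × 0.0236) = 6.01 Myr.

6.01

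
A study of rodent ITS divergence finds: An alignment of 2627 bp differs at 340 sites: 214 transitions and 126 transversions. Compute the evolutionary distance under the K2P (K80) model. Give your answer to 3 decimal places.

0.144

P = 214/2627 ≈ 0.081462 and Q = 126/2627 ≈ 0.047963.
Under the Kimura two-parameter model, d = −½ ln(1 − 2P − Q) − ¼ ln(1 − 2Q).
1 − 2P − Q = 0.789113, giving −½ ln(0.789113) = 0.118423.
1 − 2Q = 0.904074, giving −¼ ln(0.904074) = 0.025211.
d = 0.118423 + 0.025211 = 0.143634.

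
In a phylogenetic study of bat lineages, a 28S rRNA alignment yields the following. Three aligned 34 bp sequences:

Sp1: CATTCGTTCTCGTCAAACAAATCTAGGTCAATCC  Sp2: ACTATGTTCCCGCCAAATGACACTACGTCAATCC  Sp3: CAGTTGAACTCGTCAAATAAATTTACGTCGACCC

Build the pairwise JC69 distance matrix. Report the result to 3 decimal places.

d(Sp1,Sp2) = 0.423, d(Sp1,Sp3) = 0.326, d(Sp2,Sp3) = 0.597

Sp1–Sp2: 11/34 sites differ → p ≈ 0.323529, d = −0.75 ln(1 − 0.431372) = 0.423397 ≈ 0.423.
Sp1–Sp3: 9/34 sites differ → p ≈ 0.264706, d = −0.75 ln(1 − 0.352941) = 0.326488 ≈ 0.326.
Sp2–Sp3: 14/34 sites differ → p ≈ 0.411765, d = −0.75 ln(1 − 0.54902) = 0.597249 ≈ 0.597.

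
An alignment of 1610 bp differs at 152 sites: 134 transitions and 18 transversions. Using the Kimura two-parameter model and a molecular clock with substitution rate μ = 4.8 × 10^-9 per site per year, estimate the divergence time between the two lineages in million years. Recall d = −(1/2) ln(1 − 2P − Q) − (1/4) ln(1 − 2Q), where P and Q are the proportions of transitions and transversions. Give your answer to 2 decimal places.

P = 134/1610 ≈ 0.08323 and Q = 18/1610 ≈ 0.01118.
Under the Kimura two-parameter model, d = −½ ln(1 − 2P − Q) − ¼ ln(1 − 2Q).
1 − 2P − Q = 0.82236, giving −½ ln(0.82236) = 0.097789.
1 − 2Q = 0.97764, giving −¼ ln(0.97764) = 0.005653.
d = 0.097789 + 0.005653 = 0.103442.
Under a molecular clock d = 2μt, so t = d/(2μ) = 0.103442 / (2 × 4.8 × 10^-9) = 10.78 million years.

10.78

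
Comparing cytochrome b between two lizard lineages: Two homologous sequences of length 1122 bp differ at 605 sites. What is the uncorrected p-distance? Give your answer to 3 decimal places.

0.539

p = 605/1122 = 0.539215… ≈ 0.539 (to 3 d.p.).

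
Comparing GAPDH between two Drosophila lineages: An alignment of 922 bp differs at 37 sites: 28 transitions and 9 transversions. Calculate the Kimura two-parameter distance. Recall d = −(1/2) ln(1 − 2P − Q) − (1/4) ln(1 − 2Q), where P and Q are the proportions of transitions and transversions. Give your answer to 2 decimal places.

P = 28/922 ≈ 0.030369 and Q = 9/922 ≈ 0.009761.
Under the Kimura two-parameter model, d = −½ ln(1 − 2P − Q) − ¼ ln(1 − 2Q).
1 − 2P − Q = 0.929501, giving −½ ln(0.929501) = 0.036554.
1 − 2Q = 0.980478, giving −¼ ln(0.980478) = 0.004929.
d = 0.036554 + 0.004929 = 0.041483.

0.04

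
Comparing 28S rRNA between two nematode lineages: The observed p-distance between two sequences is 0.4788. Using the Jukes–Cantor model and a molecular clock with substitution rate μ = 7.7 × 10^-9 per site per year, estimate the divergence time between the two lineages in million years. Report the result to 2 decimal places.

49.54

d = −(3/4) ln(1 − 4p/3) = −0.75 ln(1 − 0.6384) = −0.75 ln(0.3616)
  = −0.75 × (-1.017217) = 0.762913 substitutions/site.
Under a molecular clock d = 2μt, so t = d/(2μ) = 0.762913 / (2 × 7.7 × 10^-9) = 49.54 million years.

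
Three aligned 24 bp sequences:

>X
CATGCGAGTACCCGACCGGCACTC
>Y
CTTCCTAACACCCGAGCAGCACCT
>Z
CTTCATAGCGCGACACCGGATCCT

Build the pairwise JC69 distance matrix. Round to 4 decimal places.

X–Y: 9/24 sites differ → p = 0.375, d = −0.75 ln(1 − 0.5) = 0.519860 ≈ 0.5199.
X–Z: 13/24 sites differ → p ≈ 0.541667, d = −0.75 ln(1 − 0.722223) = 0.960702 ≈ 0.9607.
Y–Z: 10/24 sites differ → p ≈ 0.416667, d = −0.75 ln(1 − 0.555556) = 0.608198 ≈ 0.6082.

d(X,Y) = 0.5199, d(X,Z) = 0.9607, d(Y,Z) = 0.6082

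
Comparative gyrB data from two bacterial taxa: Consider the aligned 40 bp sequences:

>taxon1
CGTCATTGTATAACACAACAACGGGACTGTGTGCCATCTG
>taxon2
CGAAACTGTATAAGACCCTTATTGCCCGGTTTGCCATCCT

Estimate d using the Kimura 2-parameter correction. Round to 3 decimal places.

Of 40 sites, 4 differences are transitions and 12 are transversions, so P = 4/40 = 0.1 and Q = 12/40 = 0.3.
Under the Kimura two-parameter model, d = −½ ln(1 − 2P − Q) − ¼ ln(1 − 2Q).
1 − 2P − Q = 0.5, giving −½ ln(0.5) = 0.346574.
1 − 2Q = 0.4, giving −¼ ln(0.4) = 0.229073.
d = 0.346574 + 0.229073 = 0.575647.

0.576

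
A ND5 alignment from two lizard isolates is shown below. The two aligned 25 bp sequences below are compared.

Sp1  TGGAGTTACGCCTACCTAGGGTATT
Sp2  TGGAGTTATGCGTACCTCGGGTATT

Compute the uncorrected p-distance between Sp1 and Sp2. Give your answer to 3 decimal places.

0.120

The sequences differ at 3 of 25 positions (sites 9, 12, 18).
p = 3/25 = 0.120.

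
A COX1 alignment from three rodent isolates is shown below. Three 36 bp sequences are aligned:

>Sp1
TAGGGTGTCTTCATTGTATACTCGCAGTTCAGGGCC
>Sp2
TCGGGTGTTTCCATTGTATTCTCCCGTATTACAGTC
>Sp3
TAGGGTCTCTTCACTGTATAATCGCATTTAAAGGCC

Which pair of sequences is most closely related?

Sp1–Sp2: 12/36 differ, p = 0.333, d = 0.441.
Sp1–Sp3: 6/36 differ, p = 0.167, d = 0.188.
Sp2–Sp3: 14/36 differ, p = 0.389, d = 0.548.
The smallest distance is between Sp1 and Sp3.

Sp1 and Sp3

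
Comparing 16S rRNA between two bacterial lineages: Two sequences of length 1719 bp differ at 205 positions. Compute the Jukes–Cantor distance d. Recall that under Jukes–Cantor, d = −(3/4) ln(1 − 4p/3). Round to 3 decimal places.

0.130

p = 205/1719 ≈ 0.119255.
d = −(3/4) ln(1 − 4p/3) = −0.75 ln(1 − 0.159007) = −0.75 ln(0.840993)
  = −0.75 × (-0.173172) = 0.129879 substitutions/site.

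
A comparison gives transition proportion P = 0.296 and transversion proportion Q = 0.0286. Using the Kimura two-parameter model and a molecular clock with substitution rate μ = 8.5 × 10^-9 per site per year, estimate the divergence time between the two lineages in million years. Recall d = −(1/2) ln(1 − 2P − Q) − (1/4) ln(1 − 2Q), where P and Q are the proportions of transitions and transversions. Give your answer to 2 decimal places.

29.37

Under the Kimura two-parameter model, d = −½ ln(1 − 2P − Q) − ¼ ln(1 − 2Q).
1 − 2P − Q = 0.3794, giving −½ ln(0.3794) = 0.484582.
1 − 2Q = 0.9428, giving −¼ ln(0.9428) = 0.014725.
d = 0.484582 + 0.014725 = 0.499307.
Under a molecular clock d = 2μt, so t = d/(2μ) = 0.499307 / (2 × 8.5 × 10^-9) = 29.37 million years.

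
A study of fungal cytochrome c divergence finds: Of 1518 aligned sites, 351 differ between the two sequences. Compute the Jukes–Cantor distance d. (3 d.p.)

p = 351/1518 ≈ 0.231225.
d = −(3/4) ln(1 − 4p/3) = −0.75 ln(1 − 0.3083) = −0.75 ln(0.6917)
  = −0.75 × (-0.368603) = 0.276452 substitutions/site.

0.276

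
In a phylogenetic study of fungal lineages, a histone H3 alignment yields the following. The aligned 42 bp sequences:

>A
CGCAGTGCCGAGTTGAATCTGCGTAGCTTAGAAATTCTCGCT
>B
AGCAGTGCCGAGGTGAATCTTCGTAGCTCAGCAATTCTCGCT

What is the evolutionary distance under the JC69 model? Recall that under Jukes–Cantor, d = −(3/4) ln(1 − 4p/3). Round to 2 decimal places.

The sequences differ at 5 of 42 sites (1, 13, 21, 29, 32), so p = 5/42 ≈ 0.119048.
d = −(3/4) ln(1 − 4p/3) = −0.75 ln(1 − 0.158731) = −0.75 ln(0.841269)
  = −0.75 × (-0.172844) = 0.129633 substitutions/site.

0.13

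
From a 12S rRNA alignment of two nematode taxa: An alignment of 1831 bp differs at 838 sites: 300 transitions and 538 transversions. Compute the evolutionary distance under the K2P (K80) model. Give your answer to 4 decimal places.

0.7073

P = 300/1831 ≈ 0.163845 and Q = 538/1831 ≈ 0.293829.
Under the Kimura two-parameter model, d = −½ ln(1 − 2P − Q) − ¼ ln(1 − 2Q).
1 − 2P − Q = 0.378481, giving −½ ln(0.378481) = 0.485795.
1 − 2Q = 0.412342, giving −¼ ln(0.412342) = 0.221476.
d = 0.485795 + 0.221476 = 0.707271.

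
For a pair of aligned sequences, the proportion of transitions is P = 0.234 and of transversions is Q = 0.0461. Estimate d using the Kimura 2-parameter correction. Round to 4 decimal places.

0.3851

Under the Kimura two-parameter model, d = −½ ln(1 − 2P − Q) − ¼ ln(1 − 2Q).
1 − 2P − Q = 0.4859, giving −½ ln(0.4859) = 0.360876.
1 − 2Q = 0.9078, giving −¼ ln(0.9078) = 0.024183.
d = 0.360876 + 0.024183 = 0.385059.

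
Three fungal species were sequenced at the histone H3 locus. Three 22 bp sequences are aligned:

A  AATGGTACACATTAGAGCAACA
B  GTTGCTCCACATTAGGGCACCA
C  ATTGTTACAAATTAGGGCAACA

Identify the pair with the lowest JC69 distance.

A and C

A–B: 6/22 differ, p = 0.273, d = 0.339.
A–C: 4/22 differ, p = 0.182, d = 0.208.
B–C: 5/22 differ, p = 0.227, d = 0.271.
The smallest distance is between A and C.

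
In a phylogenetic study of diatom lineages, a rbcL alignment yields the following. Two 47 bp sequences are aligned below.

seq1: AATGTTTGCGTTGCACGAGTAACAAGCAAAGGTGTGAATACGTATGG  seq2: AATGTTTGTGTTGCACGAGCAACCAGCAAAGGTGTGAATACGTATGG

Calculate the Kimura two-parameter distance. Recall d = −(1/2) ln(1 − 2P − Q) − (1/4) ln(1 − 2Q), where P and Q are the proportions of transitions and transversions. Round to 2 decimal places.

0.07

Of 47 sites, 2 differences are transitions and 1 are transversions, so P = 2/47 ≈ 0.042553 and Q = 1/47 ≈ 0.021277.
Under the Kimura two-parameter model, d = −½ ln(1 − 2P − Q) − ¼ ln(1 − 2Q).
1 − 2P − Q = 0.893617, giving −½ ln(0.893617) = 0.056239.
1 − 2Q = 0.957446, giving −¼ ln(0.957446) = 0.010871.
d = 0.056239 + 0.010871 = 0.067110.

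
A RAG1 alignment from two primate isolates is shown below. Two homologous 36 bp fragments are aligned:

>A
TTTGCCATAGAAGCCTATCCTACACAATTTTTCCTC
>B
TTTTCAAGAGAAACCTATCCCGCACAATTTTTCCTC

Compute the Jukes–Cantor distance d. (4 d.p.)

The sequences differ at 6 of 36 sites (4, 6, 8, 13, 21, 22), so p = 6/36 ≈ 0.166667.
d = −(3/4) ln(1 − 4p/3) = −0.75 ln(1 − 0.222223) = −0.75 ln(0.777777)
  = −0.75 × (-0.251315) = 0.188486 substitutions/site.

0.1885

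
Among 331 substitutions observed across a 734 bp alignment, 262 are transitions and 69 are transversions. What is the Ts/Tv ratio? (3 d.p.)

3.797

R = 262/69 = 3.797101… ≈ 3.797 (to 3 d.p.).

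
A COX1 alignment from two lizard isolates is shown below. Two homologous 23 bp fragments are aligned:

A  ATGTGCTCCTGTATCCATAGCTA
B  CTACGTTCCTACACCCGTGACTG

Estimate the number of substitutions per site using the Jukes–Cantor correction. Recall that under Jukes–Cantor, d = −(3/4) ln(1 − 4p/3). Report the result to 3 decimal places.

The sequences differ at 11 of 23 sites, so p = 11/23 ≈ 0.478261.
d = −(3/4) ln(1 − 4p/3) = −0.75 ln(1 − 0.637681) = −0.75 ln(0.362319)
  = −0.75 × (-1.015230) = 0.761423 substitutions/site.

0.761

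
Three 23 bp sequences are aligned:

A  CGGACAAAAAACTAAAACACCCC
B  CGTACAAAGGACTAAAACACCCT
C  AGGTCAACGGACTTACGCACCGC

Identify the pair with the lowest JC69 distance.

A and B

A–B: 4/23 differ, p = 0.174, d = 0.198.
A–C: 9/23 differ, p = 0.391, d = 0.553.
B–C: 9/23 differ, p = 0.391, d = 0.553.
The smallest distance is between A and B.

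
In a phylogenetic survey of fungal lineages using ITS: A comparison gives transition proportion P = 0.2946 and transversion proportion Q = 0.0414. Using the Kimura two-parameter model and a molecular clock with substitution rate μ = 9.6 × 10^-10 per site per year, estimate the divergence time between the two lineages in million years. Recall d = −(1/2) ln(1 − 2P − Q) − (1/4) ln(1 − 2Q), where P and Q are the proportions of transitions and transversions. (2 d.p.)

270.60

Under the Kimura two-parameter model, d = −½ ln(1 − 2P − Q) − ¼ ln(1 − 2Q).
1 − 2P − Q = 0.3694, giving −½ ln(0.3694) = 0.497938.
1 − 2Q = 0.9172, giving −¼ ln(0.9172) = 0.021607.
d = 0.497938 + 0.021607 = 0.519545.
Under a molecular clock d = 2μt, so t = d/(2μ) = 0.519545 / (2 × 9.6 × 10^-10) = 270.60 million years.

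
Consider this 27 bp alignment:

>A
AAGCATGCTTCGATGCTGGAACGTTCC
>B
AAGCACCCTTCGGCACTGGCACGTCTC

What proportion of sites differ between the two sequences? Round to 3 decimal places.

The sequences differ at 8 of 27 positions (sites 6, 7, 13, 14, 15, 20, 25, 26).
p = 8/27 = 0.296296… ≈ 0.296 (to 3 d.p.).

0.296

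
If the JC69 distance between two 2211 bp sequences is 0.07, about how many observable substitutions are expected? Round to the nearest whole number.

Invert JC69: p = (3/4)(1 − e^(−4d/3)) = 0.75 × (1 − e^(-0.093333)) = 0.75 × (1 − 0.910890) = 0.066833.
Expected differing sites = pL ≈ 0.066833 × 2211 = 147.767763 ≈ 148.

148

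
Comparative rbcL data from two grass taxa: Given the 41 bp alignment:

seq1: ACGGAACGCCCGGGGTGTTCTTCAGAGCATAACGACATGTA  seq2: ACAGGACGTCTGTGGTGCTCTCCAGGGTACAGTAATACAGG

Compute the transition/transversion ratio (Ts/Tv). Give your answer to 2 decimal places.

Transitions are A↔G and C↔T; transversions are all other mismatches.
Transitions: 16. Transversions: 2.
R = 16/2 = 8.00.

8.00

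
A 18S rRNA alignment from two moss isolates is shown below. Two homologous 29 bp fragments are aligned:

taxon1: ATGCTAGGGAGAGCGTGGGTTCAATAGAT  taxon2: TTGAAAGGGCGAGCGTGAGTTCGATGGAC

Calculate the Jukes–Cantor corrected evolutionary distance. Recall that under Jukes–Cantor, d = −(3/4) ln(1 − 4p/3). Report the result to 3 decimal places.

The sequences differ at 8 of 29 sites (1, 4, 5, 10, 18, 23, 26, 29), so p = 8/29 ≈ 0.275862.
d = −(3/4) ln(1 − 4p/3) = −0.75 ln(1 − 0.367816) = −0.75 ln(0.632184)
  = −0.75 × (-0.458575) = 0.343931 substitutions/site.

0.344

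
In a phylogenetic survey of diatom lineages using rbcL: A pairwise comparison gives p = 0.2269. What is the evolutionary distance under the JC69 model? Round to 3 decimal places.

d = −(3/4) ln(1 − 4p/3) = −0.75 ln(1 − 0.302533) = −0.75 ln(0.697467)
  = −0.75 × (-0.360300) = 0.270225 substitutions/site.

0.270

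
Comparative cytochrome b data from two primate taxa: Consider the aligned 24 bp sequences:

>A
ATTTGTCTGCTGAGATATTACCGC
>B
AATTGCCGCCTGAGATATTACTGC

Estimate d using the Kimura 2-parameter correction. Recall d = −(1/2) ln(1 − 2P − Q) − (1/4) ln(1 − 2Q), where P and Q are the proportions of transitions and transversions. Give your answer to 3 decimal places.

Of 24 sites, 2 differences are transitions and 3 are transversions, so P = 2/24 ≈ 0.083333 and Q = 3/24 = 0.125.
Under the Kimura two-parameter model, d = −½ ln(1 − 2P − Q) − ¼ ln(1 − 2Q).
1 − 2P − Q = 0.708334, giving −½ ln(0.708334) = 0.172420.
1 − 2Q = 0.75, giving −¼ ln(0.75) = 0.071921.
d = 0.172420 + 0.071921 = 0.244341.

0.244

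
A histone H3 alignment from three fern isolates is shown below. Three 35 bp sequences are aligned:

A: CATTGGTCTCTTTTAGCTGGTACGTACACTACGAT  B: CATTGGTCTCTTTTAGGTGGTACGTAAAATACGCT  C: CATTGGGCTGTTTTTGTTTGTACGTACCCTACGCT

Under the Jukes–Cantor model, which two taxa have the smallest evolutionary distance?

A and B

A–B: 4/35 differ, p = 0.114, d = 0.124.
A–C: 7/35 differ, p = 0.200, d = 0.233.
B–C: 8/35 differ, p = 0.229, d = 0.273.
The smallest distance is between A and B.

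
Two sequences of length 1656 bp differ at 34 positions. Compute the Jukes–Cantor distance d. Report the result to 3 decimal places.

p = 34/1656 ≈ 0.020531.
d = −(3/4) ln(1 − 4p/3) = −0.75 ln(1 − 0.027375) = −0.75 ln(0.972625)
  = −0.75 × (-0.027757) = 0.020818 substitutions/site.

0.021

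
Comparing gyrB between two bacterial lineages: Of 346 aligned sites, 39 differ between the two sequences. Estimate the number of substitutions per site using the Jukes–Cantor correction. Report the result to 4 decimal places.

p = 39/346 ≈ 0.112717.
d = −(3/4) ln(1 − 4p/3) = −0.75 ln(1 − 0.150289) = −0.75 ln(0.849711)
  = −0.75 × (-0.162859) = 0.122144 substitutions/site.

0.1221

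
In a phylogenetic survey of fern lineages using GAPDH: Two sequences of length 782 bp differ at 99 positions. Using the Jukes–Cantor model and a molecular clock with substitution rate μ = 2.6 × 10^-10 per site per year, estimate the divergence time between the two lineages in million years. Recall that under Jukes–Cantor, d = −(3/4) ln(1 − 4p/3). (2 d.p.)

266.66

p = 99/782 ≈ 0.126598.
d = −(3/4) ln(1 − 4p/3) = −0.75 ln(1 − 0.168797) = −0.75 ln(0.831203)
  = −0.75 × (-0.184881) = 0.138661 substitutions/site.
Under a molecular clock d = 2μt, so t = d/(2μ) = 0.138661 / (2 × 2.6 × 10^-10) = 266.66 million years.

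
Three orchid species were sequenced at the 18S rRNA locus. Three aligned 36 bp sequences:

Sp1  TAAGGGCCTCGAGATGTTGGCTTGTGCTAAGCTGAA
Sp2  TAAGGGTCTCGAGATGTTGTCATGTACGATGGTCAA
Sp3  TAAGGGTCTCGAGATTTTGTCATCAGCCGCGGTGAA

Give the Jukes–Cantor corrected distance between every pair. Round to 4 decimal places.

d(Sp1,Sp2) = 0.2635, d(Sp1,Sp3) = 0.3470, d(Sp2,Sp3) = 0.2635

Sp1–Sp2: 8/36 sites differ → p ≈ 0.222222, d = −0.75 ln(1 − 0.296296) = 0.263548 ≈ 0.2635.
Sp1–Sp3: 10/36 sites differ → p ≈ 0.277778, d = −0.75 ln(1 − 0.370371) = 0.346968 ≈ 0.3470.
Sp2–Sp3: 8/36 sites differ → p ≈ 0.222222, d = −0.75 ln(1 − 0.296296) = 0.263548 ≈ 0.2635.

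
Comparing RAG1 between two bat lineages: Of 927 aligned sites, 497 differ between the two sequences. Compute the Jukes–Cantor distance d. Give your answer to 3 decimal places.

0.941

p = 497/927 ≈ 0.536138.
d = −(3/4) ln(1 − 4p/3) = −0.75 ln(1 − 0.714851) = −0.75 ln(0.285149)
  = −0.75 × (-1.254743) = 0.941057 substitutions/site.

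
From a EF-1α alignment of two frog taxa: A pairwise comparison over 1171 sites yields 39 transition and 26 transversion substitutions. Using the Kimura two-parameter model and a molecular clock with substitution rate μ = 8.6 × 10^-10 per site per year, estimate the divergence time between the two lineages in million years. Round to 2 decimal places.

33.64

P = 39/1171 ≈ 0.033305 and Q = 26/1171 ≈ 0.022203.
Under the Kimura two-parameter model, d = −½ ln(1 − 2P − Q) − ¼ ln(1 − 2Q).
1 − 2P − Q = 0.911187, giving −½ ln(0.911187) = 0.046504.
1 − 2Q = 0.955594, giving −¼ ln(0.955594) = 0.011356.
d = 0.046504 + 0.011356 = 0.057860.
Under a molecular clock d = 2μt, so t = d/(2μ) = 0.057860 / (2 × 8.6 × 10^-10) = 33.64 million years.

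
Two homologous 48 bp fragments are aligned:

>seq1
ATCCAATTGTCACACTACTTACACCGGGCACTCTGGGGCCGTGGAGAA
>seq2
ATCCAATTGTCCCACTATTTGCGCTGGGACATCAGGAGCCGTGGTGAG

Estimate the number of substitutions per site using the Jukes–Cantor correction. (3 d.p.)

0.304

The sequences differ at 12 of 48 sites, so p = 12/48 = 0.25.
d = −(3/4) ln(1 − 4p/3) = −0.75 ln(1 − 0.333333) = −0.75 ln(0.666667)
  = −0.75 × (-0.405465) = 0.304099 substitutions/site.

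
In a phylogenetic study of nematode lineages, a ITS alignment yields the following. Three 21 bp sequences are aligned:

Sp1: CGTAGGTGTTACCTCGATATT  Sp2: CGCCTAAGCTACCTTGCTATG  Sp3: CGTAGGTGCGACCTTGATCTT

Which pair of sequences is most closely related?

Sp1 and Sp3

Sp1–Sp2: 9/21 differ, p = 0.429, d = 0.635.
Sp1–Sp3: 4/21 differ, p = 0.190, d = 0.220.
Sp2–Sp3: 9/21 differ, p = 0.429, d = 0.635.
The smallest distance is between Sp1 and Sp3.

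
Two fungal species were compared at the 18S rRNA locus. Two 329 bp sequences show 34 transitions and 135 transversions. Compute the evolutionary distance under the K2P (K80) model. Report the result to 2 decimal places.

0.91

P = 34/329 ≈ 0.103343 and Q = 135/329 ≈ 0.410334.
Under the Kimura two-parameter model, d = −½ ln(1 − 2P − Q) − ¼ ln(1 − 2Q).
1 − 2P − Q = 0.38298, giving −½ ln(0.38298) = 0.479886.
1 − 2Q = 0.179332, giving −¼ ln(0.179332) = 0.429629.
d = 0.479886 + 0.429629 = 0.909515.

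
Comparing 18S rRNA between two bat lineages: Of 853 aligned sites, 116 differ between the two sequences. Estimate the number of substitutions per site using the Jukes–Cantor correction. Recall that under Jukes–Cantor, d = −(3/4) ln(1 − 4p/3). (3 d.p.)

0.150

p = 116/853 ≈ 0.135991.
d = −(3/4) ln(1 − 4p/3) = −0.75 ln(1 − 0.181321) = −0.75 ln(0.818679)
  = −0.75 × (-0.200063) = 0.150047 substitutions/site.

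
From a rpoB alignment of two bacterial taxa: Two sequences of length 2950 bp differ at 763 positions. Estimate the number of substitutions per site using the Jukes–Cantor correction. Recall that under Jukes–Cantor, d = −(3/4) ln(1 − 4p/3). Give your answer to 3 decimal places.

0.317

p = 763/2950 ≈ 0.258644.
d = −(3/4) ln(1 − 4p/3) = −0.75 ln(1 − 0.344859) = −0.75 ln(0.655141)
  = −0.75 × (-0.422905) = 0.317179 substitutions/site.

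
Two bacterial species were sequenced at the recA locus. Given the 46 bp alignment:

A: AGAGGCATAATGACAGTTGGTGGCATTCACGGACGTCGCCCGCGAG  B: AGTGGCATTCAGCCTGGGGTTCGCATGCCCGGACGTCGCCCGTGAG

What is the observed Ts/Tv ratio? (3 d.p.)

0.083

Transitions are A↔G and C↔T; transversions are all other mismatches.
Transitions: 1. Transversions: 12.
R = 1/12 = 0.083333… ≈ 0.083 (to 3 d.p.).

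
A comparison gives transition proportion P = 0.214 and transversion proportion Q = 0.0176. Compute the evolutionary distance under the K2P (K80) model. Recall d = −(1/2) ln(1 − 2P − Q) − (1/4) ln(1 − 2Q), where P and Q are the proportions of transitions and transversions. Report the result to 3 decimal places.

0.304

Under the Kimura two-parameter model, d = −½ ln(1 − 2P − Q) − ¼ ln(1 − 2Q).
1 − 2P − Q = 0.5544, giving −½ ln(0.5544) = 0.294934.
1 − 2Q = 0.9648, giving −¼ ln(0.9648) = 0.008959.
d = 0.294934 + 0.008959 = 0.303893.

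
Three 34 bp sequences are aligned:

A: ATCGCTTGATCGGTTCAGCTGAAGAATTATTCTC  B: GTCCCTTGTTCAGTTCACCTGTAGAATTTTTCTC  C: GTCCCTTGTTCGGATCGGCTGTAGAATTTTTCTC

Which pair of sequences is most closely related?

B and C

A–B: 7/34 differ, p = 0.206, d = 0.241.
A–C: 7/34 differ, p = 0.206, d = 0.241.
B–C: 4/34 differ, p = 0.118, d = 0.128.
The smallest distance is between B and C.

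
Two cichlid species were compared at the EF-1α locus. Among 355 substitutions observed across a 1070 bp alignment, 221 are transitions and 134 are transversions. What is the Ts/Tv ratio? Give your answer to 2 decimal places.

R = 221/134 = 1.649253… ≈ 1.65 (to 2 d.p.).

1.65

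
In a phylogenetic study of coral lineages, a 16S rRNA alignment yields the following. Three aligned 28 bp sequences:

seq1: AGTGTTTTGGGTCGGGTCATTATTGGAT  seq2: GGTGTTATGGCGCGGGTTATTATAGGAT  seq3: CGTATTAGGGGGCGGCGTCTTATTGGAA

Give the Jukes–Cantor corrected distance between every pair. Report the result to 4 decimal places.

seq1–seq2: 6/28 sites differ → p ≈ 0.214286, d = −0.75 ln(1 − 0.285715) = 0.252355 ≈ 0.2524.
seq1–seq3: 10/28 sites differ → p ≈ 0.357143, d = −0.75 ln(1 − 0.476191) = 0.484971 ≈ 0.4850.
seq2–seq3: 9/28 sites differ → p ≈ 0.321429, d = −0.75 ln(1 − 0.428572) = 0.419713 ≈ 0.4197.

d(seq1,seq2) = 0.2524, d(seq1,seq3) = 0.4850, d(seq2,seq3) = 0.4197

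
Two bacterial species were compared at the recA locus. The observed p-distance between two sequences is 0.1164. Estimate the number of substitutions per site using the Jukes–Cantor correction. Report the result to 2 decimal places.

d = −(3/4) ln(1 − 4p/3) = −0.75 ln(1 − 0.1552) = −0.75 ln(0.8448)
  = −0.75 × (-0.168655) = 0.126491 substitutions/site.

0.13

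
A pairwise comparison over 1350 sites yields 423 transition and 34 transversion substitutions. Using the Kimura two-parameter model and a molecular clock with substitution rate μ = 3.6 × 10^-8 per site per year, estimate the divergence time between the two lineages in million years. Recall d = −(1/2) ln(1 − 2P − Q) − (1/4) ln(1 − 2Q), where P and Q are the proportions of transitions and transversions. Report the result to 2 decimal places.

7.51

P = 423/1350 ≈ 0.313333 and Q = 34/1350 ≈ 0.025185.
Under the Kimura two-parameter model, d = −½ ln(1 − 2P − Q) − ¼ ln(1 − 2Q).
1 − 2P − Q = 0.348149, giving −½ ln(0.348149) = 0.527562.
1 − 2Q = 0.94963, giving −¼ ln(0.94963) = 0.012921.
d = 0.527562 + 0.012921 = 0.540483.
Under a molecular clock d = 2μt, so t = d/(2μ) = 0.540483 / (2 × 3.6 × 10^-8) = 7.51 million years.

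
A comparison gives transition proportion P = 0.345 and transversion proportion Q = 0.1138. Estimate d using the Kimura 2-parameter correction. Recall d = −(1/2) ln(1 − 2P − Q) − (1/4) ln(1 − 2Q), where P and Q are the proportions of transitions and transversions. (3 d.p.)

0.879

Under the Kimura two-parameter model, d = −½ ln(1 − 2P − Q) − ¼ ln(1 − 2Q).
1 − 2P − Q = 0.1962, giving −½ ln(0.1962) = 0.814310.
1 − 2Q = 0.7724, giving −¼ ln(0.7724) = 0.064563.
d = 0.814310 + 0.064563 = 0.878873.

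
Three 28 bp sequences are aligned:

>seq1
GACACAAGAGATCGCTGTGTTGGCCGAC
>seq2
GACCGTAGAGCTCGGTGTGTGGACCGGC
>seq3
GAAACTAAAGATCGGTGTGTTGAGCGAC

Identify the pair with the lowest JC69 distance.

seq1–seq2: 8/28 differ, p = 0.286, d = 0.360.
seq1–seq3: 6/28 differ, p = 0.214, d = 0.252.
seq2–seq3: 8/28 differ, p = 0.286, d = 0.360.
The smallest distance is between seq1 and seq3.

seq1 and seq3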